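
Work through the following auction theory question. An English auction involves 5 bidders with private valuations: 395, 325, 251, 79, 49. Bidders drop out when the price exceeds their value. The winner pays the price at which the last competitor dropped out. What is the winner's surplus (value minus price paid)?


Step 1: Identify the highest value: 395
Step 2: Identify the second-highest value: 325
Step 3: The final price = second-highest value = 325
Step 4: Surplus = 395 - 325 = 70

70


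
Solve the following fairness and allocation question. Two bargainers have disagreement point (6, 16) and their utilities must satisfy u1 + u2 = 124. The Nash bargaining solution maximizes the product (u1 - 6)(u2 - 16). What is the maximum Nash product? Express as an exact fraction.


Step 1: The Nash solution splits surplus symmetrically above the disagreement point
Step 2: u1 = (total + d1 - d2)/2 = (124 + 6 - 16)/2 = 57
Step 3: u2 = (total - d1 + d2)/2 = (124 - 6 + 16)/2 = 67
Step 4: Nash product = (57 - 6) * (67 - 16)
Step 5: = 51 * 51 = 2601

2601


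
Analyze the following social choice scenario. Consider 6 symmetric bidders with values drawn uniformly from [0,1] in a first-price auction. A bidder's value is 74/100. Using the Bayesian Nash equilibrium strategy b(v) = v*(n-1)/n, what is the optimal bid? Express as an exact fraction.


Step 1: The symmetric BNE bidding function is b(v) = v * (n-1) / n
Step 2: Substitute v = 37/50 and n = 6
Step 3: b = 37/50 * 5/6
Step 4: b = 37/60

37/60


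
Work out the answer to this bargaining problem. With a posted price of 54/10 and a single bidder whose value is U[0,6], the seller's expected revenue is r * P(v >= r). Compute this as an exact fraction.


Step 1: Posted price r = 27/5, value support [0,6]
Step 2: P(v >= r) = (6 - 27/5)/6 = 1/10
Step 3: Expected revenue = r * P(v >= r) = 27/5 * 1/10
Step 4: Revenue = 27/50

27/50


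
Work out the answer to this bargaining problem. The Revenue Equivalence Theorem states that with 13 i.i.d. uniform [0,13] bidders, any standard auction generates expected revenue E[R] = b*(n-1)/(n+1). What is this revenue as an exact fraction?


Step 1: By Revenue Equivalence, expected revenue = b*(n-1)/(n+1)
Step 2: Substituting n = 13, b = 13
Step 3: Revenue = 13*(13-1)/(13+1) = 13*12/14
Step 4: Revenue = 156/14 = 78/7

78/7


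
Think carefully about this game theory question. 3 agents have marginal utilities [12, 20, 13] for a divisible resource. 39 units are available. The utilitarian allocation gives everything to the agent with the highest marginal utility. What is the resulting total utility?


Step 1: The marginal utilities are [12, 20, 13]
Step 2: The highest marginal utility is 20
Step 3: All 39 units go to that agent
Step 4: Total utility = 20 * 39 = 780

780


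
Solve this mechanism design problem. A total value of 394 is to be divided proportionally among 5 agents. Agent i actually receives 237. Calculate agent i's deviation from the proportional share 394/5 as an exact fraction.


Step 1: Proportional share = 394/5
Step 2: Agent's actual allocation = 237
Step 3: Excess = 237 - 394/5 = 791/5

791/5


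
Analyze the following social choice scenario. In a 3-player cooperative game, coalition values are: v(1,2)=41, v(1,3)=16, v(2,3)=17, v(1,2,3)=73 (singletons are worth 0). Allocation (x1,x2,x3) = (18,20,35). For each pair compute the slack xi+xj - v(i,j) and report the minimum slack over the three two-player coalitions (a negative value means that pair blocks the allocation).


Step 1: Slack for coalition (1,2): x1+x2 - v12 = 38 - 41 = -3
Step 2: Slack for coalition (1,3): x1+x3 - v13 = 53 - 16 = 37
Step 3: Slack for coalition (2,3): x2+x3 - v23 = 55 - 17 = 38
Step 4: Minimum slack = min(-3, 37, 38) = -3, attained by (1,2); coalition (1,2) can block (slack < 0), so the allocation is not in the core

-3


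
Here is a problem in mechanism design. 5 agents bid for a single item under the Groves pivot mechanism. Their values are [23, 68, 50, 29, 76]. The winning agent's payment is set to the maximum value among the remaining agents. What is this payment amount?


Step 1: The efficient winner is agent 4 with value 76
Step 2: Other agents' values: [23, 68, 50, 29]
Step 3: Pivot payment = max(others) = 68
Step 4: The winner pays 68

68


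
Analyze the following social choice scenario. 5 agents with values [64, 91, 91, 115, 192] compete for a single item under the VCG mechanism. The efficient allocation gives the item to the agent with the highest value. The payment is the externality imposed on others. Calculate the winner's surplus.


Step 1: The winner is the agent with the highest value: agent 4 with value 192
Step 2: Values of other agents: [64, 91, 91, 115]
Step 3: VCG payment = max of others' values = 115
Step 4: Surplus = 192 - 115 = 77

77


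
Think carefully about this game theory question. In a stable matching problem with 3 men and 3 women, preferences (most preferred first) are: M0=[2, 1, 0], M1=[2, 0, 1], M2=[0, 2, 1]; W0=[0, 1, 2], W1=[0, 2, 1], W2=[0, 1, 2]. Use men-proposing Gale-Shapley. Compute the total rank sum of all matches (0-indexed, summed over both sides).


Step 1: Run Gale-Shapley (men propose, women hold best offer):
  M0 proposes to W2; she accepts
  M1 proposes to W2; rejected
  M1 proposes to W0; she accepts
  M2 proposes to W0; rejected
  M2 proposes to W2; rejected
  M2 proposes to W1; she accepts
Step 2: Final matching: W0-M1, W1-M2, W2-M0
Step 3: 0-indexed ranks (man's rank of his match, then woman's): 1 + 1 + 2 + 1 + 0 + 0
Step 4: Total rank sum = 5

5


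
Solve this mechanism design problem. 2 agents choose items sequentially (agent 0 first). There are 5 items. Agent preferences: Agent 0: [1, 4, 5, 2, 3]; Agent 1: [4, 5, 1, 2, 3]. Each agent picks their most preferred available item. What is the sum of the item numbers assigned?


Step 1: Agent 0 picks item 1
Step 2: Agent 1 picks item 4
Step 3: Sum = 1 + 4 = 5

5


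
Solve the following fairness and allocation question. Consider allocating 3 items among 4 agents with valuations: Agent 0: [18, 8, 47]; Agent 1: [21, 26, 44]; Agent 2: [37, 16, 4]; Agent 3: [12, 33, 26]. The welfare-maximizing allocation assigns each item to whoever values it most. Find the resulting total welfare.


Step 1: For each item, find the maximum value among all agents.
Step 2: Item 0 -> Agent 2 (value 37)
Step 3: Item 1 -> Agent 3 (value 33)
Step 4: Item 2 -> Agent 0 (value 47)
Step 5: Total welfare = 37 + 33 + 47 = 117

117


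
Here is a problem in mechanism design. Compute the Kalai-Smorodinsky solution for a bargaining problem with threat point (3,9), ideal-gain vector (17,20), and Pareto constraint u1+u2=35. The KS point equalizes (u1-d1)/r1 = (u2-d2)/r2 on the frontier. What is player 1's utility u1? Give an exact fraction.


Step 1: At the KS point, (u1-d1)/r1 = (u2-d2)/r2 = t and u1+u2 = 35
Step 2: u1 = d1 + r1*t and u2 = d2 + r2*t, so (d1 + r1*t) + (d2 + r2*t) = 35
Step 3: t = (35 - 3 - 9)/(17 + 20) = 23/37
Step 4: u1 = d1 + r1*t = 3 + 17 * 23/37 = 502/37
Step 5: (Check: u2 = d2 + r2*t = 793/37; u1+u2 = 502/37 + 793/37 = 35, on the frontier.)

502/37


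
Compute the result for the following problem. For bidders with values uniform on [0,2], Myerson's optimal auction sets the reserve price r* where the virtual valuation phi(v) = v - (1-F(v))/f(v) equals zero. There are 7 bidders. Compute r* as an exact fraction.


Step 1: For U[0,2], F(v) = v/2 and f(v) = 1/2
Step 2: phi(v) = v - (1 - v/2)/(1/2) = v - (2 - v) = 2v - 2
Step 3: Set phi(r*) = 0: 2r* - 2 = 0
Step 4: r* = 2/2 = 1 (the number of bidders n = 7 does not enter)

1


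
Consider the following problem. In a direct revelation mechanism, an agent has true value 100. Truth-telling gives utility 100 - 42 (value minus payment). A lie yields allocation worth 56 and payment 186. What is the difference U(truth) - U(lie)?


Step 1: U(truth) = value - payment = 100 - 42 = 58
Step 2: U(lie) = allocation - payment = 56 - 186 = -130
Step 3: IC gap = 58 - (-130) = 188

188


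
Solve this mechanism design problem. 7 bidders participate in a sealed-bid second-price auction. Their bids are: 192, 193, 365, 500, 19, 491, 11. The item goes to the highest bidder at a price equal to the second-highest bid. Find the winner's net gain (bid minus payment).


Step 1: Sort bids in descending order: 500, 491, 365, 193, 192, 19, 11
Step 2: The winning bid is the highest: 500
Step 3: The payment equals the second-highest bid: 491
Step 4: Surplus = winner's bid - payment = 500 - 491 = 9

9


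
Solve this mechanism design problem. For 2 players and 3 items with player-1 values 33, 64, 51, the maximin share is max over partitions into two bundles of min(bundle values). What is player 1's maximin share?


Step 1: Item values = 33, 64, 51
Step 2: Enumerate all 2-bundle partitions and take the smaller bundle:
  Partition 1: {33} vs {64,51} -> bundles 33, 115; min = 33
  Partition 2: {64} vs {33,51} -> bundles 64, 84; min = 64
  Partition 3: {51} vs {33,64} -> bundles 51, 97; min = 51
Step 3: MMS = max(33, 64, 51) = 64

64


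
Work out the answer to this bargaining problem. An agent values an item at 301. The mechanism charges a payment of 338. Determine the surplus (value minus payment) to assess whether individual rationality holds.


Step 1: Surplus = value - payment = 301 - 338 = -37
Step 2: IR is violated (surplus < 0)

-37


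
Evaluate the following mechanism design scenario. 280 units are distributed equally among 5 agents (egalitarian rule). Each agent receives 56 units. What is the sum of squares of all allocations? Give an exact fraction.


Step 1: Each agent's share = 280/5 = 56
Step 2: Square of each share = (56)^2 = 3136
Step 3: Sum of squares = 5 * 3136 = 15680

15680


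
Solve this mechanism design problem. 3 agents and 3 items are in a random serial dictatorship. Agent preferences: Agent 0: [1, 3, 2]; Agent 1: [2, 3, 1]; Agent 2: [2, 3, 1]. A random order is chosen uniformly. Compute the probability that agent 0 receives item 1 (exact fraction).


Step 1: Agent 0 wants item 1
Step 2: There are 6 possible orderings of agents
Step 3: In 6 orderings, agent 0 gets item 1
Step 4: Probability = 6/6 = 1

1


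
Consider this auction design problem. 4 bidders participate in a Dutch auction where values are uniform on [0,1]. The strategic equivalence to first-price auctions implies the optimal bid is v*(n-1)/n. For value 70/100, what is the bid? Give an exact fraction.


Step 1: Dutch auctions are strategically equivalent to first-price auctions
Step 2: The equilibrium bid is b(v) = v*(n-1)/n
Step 3: b = 7/10 * 3/4
Step 4: b = 21/40

21/40


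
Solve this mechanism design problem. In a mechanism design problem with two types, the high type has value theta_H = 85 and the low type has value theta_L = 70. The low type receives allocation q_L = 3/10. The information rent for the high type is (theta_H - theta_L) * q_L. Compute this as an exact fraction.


Step 1: theta_H - theta_L = 85 - 70 = 15
Step 2: Information rent = (theta_H - theta_L) * q_L
Step 3: = 15 * 3/10
Step 4: = 9/2

9/2


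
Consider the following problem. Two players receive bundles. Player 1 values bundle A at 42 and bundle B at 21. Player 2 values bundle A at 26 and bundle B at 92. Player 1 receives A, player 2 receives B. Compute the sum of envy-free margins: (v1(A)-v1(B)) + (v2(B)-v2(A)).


Step 1: Player 1's margin = v1(A) - v1(B) = 42 - 21 = 21
Step 2: Player 2's margin = v2(B) - v2(A) = 92 - 26 = 66
Step 3: Total margin = 21 + 66 = 87

87


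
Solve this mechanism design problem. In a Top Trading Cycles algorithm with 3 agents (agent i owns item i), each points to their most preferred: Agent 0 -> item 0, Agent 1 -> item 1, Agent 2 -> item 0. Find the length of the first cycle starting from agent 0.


Step 1: Trace the pointer graph from agent 0: 0 -> 0
Step 2: A cycle is detected when we revisit agent 0
Step 3: The cycle is: 0 -> 0
Step 4: Cycle length = 1

1


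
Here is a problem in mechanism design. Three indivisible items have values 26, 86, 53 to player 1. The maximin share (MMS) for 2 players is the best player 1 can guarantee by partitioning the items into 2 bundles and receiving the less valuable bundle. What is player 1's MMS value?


Step 1: Item values = 26, 86, 53
Step 2: Enumerate all 2-bundle partitions and take the smaller bundle:
  Partition 1: {26} vs {86,53} -> bundles 26, 139; min = 26
  Partition 2: {86} vs {26,53} -> bundles 86, 79; min = 79
  Partition 3: {53} vs {26,86} -> bundles 53, 112; min = 53
Step 3: MMS = max(26, 79, 53) = 79

79


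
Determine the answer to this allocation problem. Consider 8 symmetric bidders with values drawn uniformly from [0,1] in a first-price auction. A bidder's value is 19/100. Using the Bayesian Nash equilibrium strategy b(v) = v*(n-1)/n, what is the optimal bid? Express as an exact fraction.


Step 1: The symmetric BNE bidding function is b(v) = v * (n-1) / n
Step 2: Substitute v = 19/100 and n = 8
Step 3: b = 19/100 * 7/8
Step 4: b = 133/800

133/800


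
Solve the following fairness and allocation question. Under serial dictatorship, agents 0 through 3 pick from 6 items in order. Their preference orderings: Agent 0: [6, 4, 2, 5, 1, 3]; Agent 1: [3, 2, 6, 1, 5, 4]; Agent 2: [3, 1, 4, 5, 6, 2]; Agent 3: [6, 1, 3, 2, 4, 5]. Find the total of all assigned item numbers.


Step 1: Agent 0 picks item 6
Step 2: Agent 1 picks item 3
Step 3: Agent 2 picks item 1
Step 4: Agent 3 picks item 2
Step 5: Sum = 6 + 3 + 1 + 2 = 12

12


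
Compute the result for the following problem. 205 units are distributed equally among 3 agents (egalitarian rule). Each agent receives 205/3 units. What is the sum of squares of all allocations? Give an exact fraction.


Step 1: Each agent's share = 205/3
Step 2: Square of each share = (205/3)^2 = 42025/9
Step 3: Sum of squares = 3 * 42025/9 = 42025/3

42025/3


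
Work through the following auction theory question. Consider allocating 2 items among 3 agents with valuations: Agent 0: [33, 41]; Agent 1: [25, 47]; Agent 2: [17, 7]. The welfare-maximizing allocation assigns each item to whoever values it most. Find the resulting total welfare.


Step 1: For each item, find the maximum value among all agents.
Step 2: Item 0 -> Agent 0 (value 33)
Step 3: Item 1 -> Agent 1 (value 47)
Step 4: Total welfare = 33 + 47 = 80

80


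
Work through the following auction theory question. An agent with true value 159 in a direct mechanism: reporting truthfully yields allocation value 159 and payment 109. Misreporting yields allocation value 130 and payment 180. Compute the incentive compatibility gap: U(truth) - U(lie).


Step 1: U(truth) = value - payment = 159 - 109 = 50
Step 2: U(lie) = allocation - payment = 130 - 180 = -50
Step 3: IC gap = 50 - (-50) = 100

100


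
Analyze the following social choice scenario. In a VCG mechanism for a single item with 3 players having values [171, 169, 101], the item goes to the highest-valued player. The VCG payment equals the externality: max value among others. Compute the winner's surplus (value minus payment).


Step 1: The winner is the agent with the highest value: agent 0 with value 171
Step 2: Values of other agents: [169, 101]
Step 3: VCG payment = max of others' values = 169
Step 4: Surplus = 171 - 169 = 2

2


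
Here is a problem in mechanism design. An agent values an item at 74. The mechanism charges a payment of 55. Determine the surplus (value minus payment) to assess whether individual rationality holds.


Step 1: Surplus = value - payment = 74 - 55 = 19
Step 2: IR is satisfied (surplus >= 0)

19


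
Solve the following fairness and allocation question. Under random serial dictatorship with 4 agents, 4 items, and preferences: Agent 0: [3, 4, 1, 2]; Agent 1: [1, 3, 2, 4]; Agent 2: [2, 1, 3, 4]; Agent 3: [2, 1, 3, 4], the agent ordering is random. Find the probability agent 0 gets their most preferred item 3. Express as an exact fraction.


Step 1: Agent 0 wants item 3
Step 2: There are 24 possible orderings of agents
Step 3: In 18 orderings, agent 0 gets item 3
Step 4: Probability = 18/24 = 3/4

3/4


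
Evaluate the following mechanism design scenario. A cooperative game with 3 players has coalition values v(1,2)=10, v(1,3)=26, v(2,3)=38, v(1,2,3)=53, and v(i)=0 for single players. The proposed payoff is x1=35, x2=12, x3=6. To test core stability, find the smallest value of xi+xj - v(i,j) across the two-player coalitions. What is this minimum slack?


Step 1: Slack for coalition (1,2): x1+x2 - v12 = 47 - 10 = 37
Step 2: Slack for coalition (1,3): x1+x3 - v13 = 41 - 26 = 15
Step 3: Slack for coalition (2,3): x2+x3 - v23 = 18 - 38 = -20
Step 4: Minimum slack = min(37, 15, -20) = -20, attained by (2,3); coalition (2,3) can block (slack < 0), so the allocation is not in the core

-20


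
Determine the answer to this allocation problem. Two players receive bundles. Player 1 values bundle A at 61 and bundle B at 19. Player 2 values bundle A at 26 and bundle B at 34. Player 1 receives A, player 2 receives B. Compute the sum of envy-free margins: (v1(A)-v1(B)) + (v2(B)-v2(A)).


Step 1: Player 1's margin = v1(A) - v1(B) = 61 - 19 = 42
Step 2: Player 2's margin = v2(B) - v2(A) = 34 - 26 = 8
Step 3: Total margin = 42 + 8 = 50

50


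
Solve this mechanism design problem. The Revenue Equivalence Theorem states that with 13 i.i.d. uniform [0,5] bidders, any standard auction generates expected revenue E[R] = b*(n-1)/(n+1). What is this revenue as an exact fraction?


Step 1: By Revenue Equivalence, expected revenue = b*(n-1)/(n+1)
Step 2: Substituting n = 13, b = 5
Step 3: Revenue = 5*(13-1)/(13+1) = 5*12/14
Step 4: Revenue = 60/14 = 30/7

30/7


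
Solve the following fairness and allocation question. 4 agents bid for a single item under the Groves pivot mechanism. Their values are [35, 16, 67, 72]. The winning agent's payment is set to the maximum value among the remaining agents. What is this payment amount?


Step 1: The efficient winner is agent 3 with value 72
Step 2: Other agents' values: [35, 16, 67]
Step 3: Pivot payment = max(others) = 67
Step 4: The winner pays 67

67


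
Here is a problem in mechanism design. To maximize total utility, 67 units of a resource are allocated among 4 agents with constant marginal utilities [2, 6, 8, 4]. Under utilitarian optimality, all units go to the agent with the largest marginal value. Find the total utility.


Step 1: The marginal utilities are [2, 6, 8, 4]
Step 2: The highest marginal utility is 8
Step 3: All 67 units go to that agent
Step 4: Total utility = 8 * 67 = 536

536


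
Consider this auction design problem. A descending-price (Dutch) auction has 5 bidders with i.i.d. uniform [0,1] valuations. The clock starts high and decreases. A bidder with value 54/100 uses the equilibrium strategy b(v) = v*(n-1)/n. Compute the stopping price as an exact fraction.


Step 1: Dutch auctions are strategically equivalent to first-price auctions
Step 2: The equilibrium bid is b(v) = v*(n-1)/n
Step 3: b = 27/50 * 4/5
Step 4: b = 54/125

54/125


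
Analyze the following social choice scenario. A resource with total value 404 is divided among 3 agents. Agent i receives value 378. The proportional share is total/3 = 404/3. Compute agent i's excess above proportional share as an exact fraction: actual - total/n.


Step 1: Proportional share = 404/3
Step 2: Agent's actual allocation = 378
Step 3: Excess = 378 - 404/3 = 730/3

730/3


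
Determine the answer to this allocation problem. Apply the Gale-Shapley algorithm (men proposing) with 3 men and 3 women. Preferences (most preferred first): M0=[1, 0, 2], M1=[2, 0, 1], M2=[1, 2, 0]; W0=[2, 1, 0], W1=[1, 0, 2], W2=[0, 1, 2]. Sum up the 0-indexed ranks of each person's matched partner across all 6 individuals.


Step 1: Run Gale-Shapley (men propose, women hold best offer):
  M0 proposes to W1; she accepts
  M1 proposes to W2; she accepts
  M2 proposes to W1; rejected
  M2 proposes to W2; rejected
  M2 proposes to W0; she accepts
Step 2: Final matching: W0-M2, W1-M0, W2-M1
Step 3: 0-indexed ranks (man's rank of his match, then woman's): 2 + 0 + 0 + 1 + 0 + 1
Step 4: Total rank sum = 4

4


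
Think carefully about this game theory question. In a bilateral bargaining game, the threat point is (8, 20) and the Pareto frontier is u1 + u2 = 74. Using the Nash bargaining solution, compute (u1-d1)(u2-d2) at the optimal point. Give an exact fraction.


Step 1: The Nash solution splits surplus symmetrically above the disagreement point
Step 2: u1 = (total + d1 - d2)/2 = (74 + 8 - 20)/2 = 31
Step 3: u2 = (total - d1 + d2)/2 = (74 - 8 + 20)/2 = 43
Step 4: Nash product = (31 - 8) * (43 - 20)
Step 5: = 23 * 23 = 529

529


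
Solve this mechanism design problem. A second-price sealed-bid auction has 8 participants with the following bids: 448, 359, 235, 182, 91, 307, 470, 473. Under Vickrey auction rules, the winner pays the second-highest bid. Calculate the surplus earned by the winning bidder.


Step 1: Sort bids in descending order: 473, 470, 448, 359, 307, 235, 182, 91
Step 2: The winning bid is the highest: 473
Step 3: The payment equals the second-highest bid: 470
Step 4: Surplus = winner's bid - payment = 473 - 470 = 3

3


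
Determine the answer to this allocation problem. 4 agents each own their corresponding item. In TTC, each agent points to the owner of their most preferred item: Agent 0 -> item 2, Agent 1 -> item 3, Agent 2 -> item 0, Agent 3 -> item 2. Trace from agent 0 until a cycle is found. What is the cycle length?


Step 1: Trace the pointer graph from agent 0: 0 -> 2 -> 0
Step 2: A cycle is detected when we revisit agent 0
Step 3: The cycle is: 0 -> 2 -> 0
Step 4: Cycle length = 2

2


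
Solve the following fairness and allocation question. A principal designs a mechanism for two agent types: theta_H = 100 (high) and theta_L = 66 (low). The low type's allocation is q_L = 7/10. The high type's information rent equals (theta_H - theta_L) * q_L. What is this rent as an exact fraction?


Step 1: theta_H - theta_L = 100 - 66 = 34
Step 2: Information rent = (theta_H - theta_L) * q_L
Step 3: = 34 * 7/10
Step 4: = 119/5

119/5


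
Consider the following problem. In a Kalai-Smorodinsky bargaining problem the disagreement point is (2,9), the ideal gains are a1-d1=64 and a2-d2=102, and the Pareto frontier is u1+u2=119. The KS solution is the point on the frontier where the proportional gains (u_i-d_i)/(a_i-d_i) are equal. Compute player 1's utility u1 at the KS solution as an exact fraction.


Step 1: At the KS point, (u1-d1)/r1 = (u2-d2)/r2 = t and u1+u2 = 119
Step 2: u1 = d1 + r1*t and u2 = d2 + r2*t, so (d1 + r1*t) + (d2 + r2*t) = 119
Step 3: t = (119 - 2 - 9)/(64 + 102) = 108/166 = 54/83
Step 4: u1 = d1 + r1*t = 2 + 64 * 54/83 = 3622/83
Step 5: (Check: u2 = d2 + r2*t = 6255/83; u1+u2 = 3622/83 + 6255/83 = 119, on the frontier.)

3622/83


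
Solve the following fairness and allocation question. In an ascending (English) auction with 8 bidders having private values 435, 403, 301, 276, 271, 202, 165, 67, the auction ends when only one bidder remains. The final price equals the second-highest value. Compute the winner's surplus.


Step 1: Identify the highest value: 435
Step 2: Identify the second-highest value: 403
Step 3: The final price = second-highest value = 403
Step 4: Surplus = 435 - 403 = 32

32


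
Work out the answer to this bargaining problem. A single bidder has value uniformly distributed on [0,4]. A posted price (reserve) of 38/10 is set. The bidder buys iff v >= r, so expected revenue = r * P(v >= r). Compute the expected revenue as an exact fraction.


Step 1: Posted price r = 19/5, value support [0,4]
Step 2: P(v >= r) = (4 - 19/5)/4 = 1/20
Step 3: Expected revenue = r * P(v >= r) = 19/5 * 1/20
Step 4: Revenue = 19/100

19/100


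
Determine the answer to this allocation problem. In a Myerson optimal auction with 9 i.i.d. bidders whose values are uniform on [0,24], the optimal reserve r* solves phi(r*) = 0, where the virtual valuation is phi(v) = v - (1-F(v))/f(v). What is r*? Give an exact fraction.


Step 1: For U[0,24], F(v) = v/24 and f(v) = 1/24
Step 2: phi(v) = v - (1 - v/24)/(1/24) = v - (24 - v) = 2v - 24
Step 3: Set phi(r*) = 0: 2r* - 24 = 0
Step 4: r* = 24/2 = 12 (the number of bidders n = 9 does not enter)

12


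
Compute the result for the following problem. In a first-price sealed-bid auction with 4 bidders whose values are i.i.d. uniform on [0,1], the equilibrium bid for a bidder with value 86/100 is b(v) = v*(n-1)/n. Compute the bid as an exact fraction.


Step 1: The symmetric BNE bidding function is b(v) = v * (n-1) / n
Step 2: Substitute v = 43/50 and n = 4
Step 3: b = 43/50 * 3/4
Step 4: b = 129/200

129/200


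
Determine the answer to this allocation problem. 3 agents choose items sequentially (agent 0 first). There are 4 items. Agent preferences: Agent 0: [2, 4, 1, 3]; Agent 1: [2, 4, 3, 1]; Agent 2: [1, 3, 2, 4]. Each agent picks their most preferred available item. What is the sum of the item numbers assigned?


Step 1: Agent 0 picks item 2
Step 2: Agent 1 picks item 4
Step 3: Agent 2 picks item 1
Step 4: Sum = 2 + 4 + 1 = 7

7


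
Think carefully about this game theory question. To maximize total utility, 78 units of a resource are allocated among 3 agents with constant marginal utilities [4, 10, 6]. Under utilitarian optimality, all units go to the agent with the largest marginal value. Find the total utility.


Step 1: The marginal utilities are [4, 10, 6]
Step 2: The highest marginal utility is 10
Step 3: All 78 units go to that agent
Step 4: Total utility = 10 * 78 = 780

780


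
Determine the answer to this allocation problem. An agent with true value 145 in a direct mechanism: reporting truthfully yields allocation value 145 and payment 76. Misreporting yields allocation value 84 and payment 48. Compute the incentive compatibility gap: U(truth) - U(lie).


Step 1: U(truth) = value - payment = 145 - 76 = 69
Step 2: U(lie) = allocation - payment = 84 - 48 = 36
Step 3: IC gap = 69 - 36 = 33

33


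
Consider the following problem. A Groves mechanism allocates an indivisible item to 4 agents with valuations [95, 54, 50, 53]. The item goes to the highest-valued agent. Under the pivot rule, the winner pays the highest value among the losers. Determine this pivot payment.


Step 1: The efficient winner is agent 0 with value 95
Step 2: Other agents' values: [54, 50, 53]
Step 3: Pivot payment = max(others) = 54
Step 4: The winner pays 54

54


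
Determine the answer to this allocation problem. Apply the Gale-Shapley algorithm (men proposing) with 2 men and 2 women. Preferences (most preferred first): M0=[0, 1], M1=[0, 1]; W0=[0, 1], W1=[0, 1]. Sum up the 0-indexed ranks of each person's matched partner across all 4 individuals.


Step 1: Run Gale-Shapley (men propose, women hold best offer):
  M0 proposes to W0; she accepts
  M1 proposes to W0; rejected
  M1 proposes to W1; she accepts
Step 2: Final matching: W0-M0, W1-M1
Step 3: 0-indexed ranks (man's rank of his match, then woman's): 0 + 0 + 1 + 1
Step 4: Total rank sum = 2

2


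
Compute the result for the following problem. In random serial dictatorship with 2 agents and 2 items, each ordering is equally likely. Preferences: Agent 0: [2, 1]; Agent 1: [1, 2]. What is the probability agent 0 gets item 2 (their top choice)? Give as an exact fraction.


Step 1: Agent 0 wants item 2
Step 2: There are 2 possible orderings of agents
Step 3: In 2 orderings, agent 0 gets item 2
Step 4: Probability = 2/2 = 1

1


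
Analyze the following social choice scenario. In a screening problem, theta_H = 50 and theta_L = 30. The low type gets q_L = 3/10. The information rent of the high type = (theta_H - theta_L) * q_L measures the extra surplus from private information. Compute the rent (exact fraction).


Step 1: theta_H - theta_L = 50 - 30 = 20
Step 2: Information rent = (theta_H - theta_L) * q_L
Step 3: = 20 * 3/10
Step 4: = 6

6


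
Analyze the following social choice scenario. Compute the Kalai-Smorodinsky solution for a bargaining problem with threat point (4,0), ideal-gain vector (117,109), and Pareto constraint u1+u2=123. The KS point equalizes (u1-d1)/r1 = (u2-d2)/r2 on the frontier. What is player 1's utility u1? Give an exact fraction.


Step 1: At the KS point, (u1-d1)/r1 = (u2-d2)/r2 = t and u1+u2 = 123
Step 2: u1 = d1 + r1*t and u2 = d2 + r2*t, so (d1 + r1*t) + (d2 + r2*t) = 123
Step 3: t = (123 - 4 - 0)/(117 + 109) = 119/226
Step 4: u1 = d1 + r1*t = 4 + 117 * 119/226 = 14827/226
Step 5: (Check: u2 = d2 + r2*t = 12971/226; u1+u2 = 14827/226 + 12971/226 = 123, on the frontier.)

14827/226


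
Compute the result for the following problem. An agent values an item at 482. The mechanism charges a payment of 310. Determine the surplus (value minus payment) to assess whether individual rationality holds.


Step 1: Surplus = value - payment = 482 - 310 = 172
Step 2: IR is satisfied (surplus >= 0)

172


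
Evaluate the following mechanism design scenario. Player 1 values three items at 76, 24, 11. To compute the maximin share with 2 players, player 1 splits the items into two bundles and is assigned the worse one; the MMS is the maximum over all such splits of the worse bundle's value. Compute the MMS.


Step 1: Item values = 76, 24, 11
Step 2: Enumerate all 2-bundle partitions and take the smaller bundle:
  Partition 1: {76} vs {24,11} -> bundles 76, 35; min = 35
  Partition 2: {24} vs {76,11} -> bundles 24, 87; min = 24
  Partition 3: {11} vs {76,24} -> bundles 11, 100; min = 11
Step 3: MMS = max(35, 24, 11) = 35

35


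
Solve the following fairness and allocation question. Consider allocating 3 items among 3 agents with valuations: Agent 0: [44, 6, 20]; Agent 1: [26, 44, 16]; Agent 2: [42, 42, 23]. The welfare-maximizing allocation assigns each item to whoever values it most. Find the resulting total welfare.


Step 1: For each item, find the maximum value among all agents.
Step 2: Item 0 -> Agent 0 (value 44)
Step 3: Item 1 -> Agent 1 (value 44)
Step 4: Item 2 -> Agent 2 (value 23)
Step 5: Total welfare = 44 + 44 + 23 = 111

111


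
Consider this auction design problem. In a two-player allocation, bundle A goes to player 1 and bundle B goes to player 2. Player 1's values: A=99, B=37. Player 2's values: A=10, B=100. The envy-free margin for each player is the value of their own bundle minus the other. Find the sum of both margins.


Step 1: Player 1's margin = v1(A) - v1(B) = 99 - 37 = 62
Step 2: Player 2's margin = v2(B) - v2(A) = 100 - 10 = 90
Step 3: Total margin = 62 + 90 = 152

152


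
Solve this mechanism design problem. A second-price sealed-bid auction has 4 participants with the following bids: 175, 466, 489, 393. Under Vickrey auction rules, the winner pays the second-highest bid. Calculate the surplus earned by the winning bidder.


Step 1: Sort bids in descending order: 489, 466, 393, 175
Step 2: The winning bid is the highest: 489
Step 3: The payment equals the second-highest bid: 466
Step 4: Surplus = winner's bid - payment = 489 - 466 = 23

23


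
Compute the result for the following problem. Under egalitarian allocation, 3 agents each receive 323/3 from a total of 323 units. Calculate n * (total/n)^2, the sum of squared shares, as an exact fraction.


Step 1: Each agent's share = 323/3
Step 2: Square of each share = (323/3)^2 = 104329/9
Step 3: Sum of squares = 3 * 104329/9 = 104329/3

104329/3


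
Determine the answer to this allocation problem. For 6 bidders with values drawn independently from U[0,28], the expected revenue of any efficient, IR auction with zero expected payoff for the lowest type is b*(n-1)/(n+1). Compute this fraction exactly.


Step 1: By Revenue Equivalence, expected revenue = b*(n-1)/(n+1)
Step 2: Substituting n = 6, b = 28
Step 3: Revenue = 28*(6-1)/(6+1) = 28*5/7
Step 4: Revenue = 140/7 = 20

20


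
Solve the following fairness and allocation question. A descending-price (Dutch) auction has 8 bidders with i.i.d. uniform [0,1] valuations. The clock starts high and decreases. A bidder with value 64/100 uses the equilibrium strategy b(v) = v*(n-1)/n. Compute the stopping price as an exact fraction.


Step 1: Dutch auctions are strategically equivalent to first-price auctions
Step 2: The equilibrium bid is b(v) = v*(n-1)/n
Step 3: b = 16/25 * 7/8
Step 4: b = 14/25

14/25


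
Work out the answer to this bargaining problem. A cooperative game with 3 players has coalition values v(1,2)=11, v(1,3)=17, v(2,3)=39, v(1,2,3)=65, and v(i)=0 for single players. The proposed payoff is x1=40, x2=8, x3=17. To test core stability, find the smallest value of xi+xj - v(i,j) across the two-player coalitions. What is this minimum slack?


Step 1: Slack for coalition (1,2): x1+x2 - v12 = 48 - 11 = 37
Step 2: Slack for coalition (1,3): x1+x3 - v13 = 57 - 17 = 40
Step 3: Slack for coalition (2,3): x2+x3 - v23 = 25 - 39 = -14
Step 4: Minimum slack = min(37, 40, -14) = -14, attained by (2,3); coalition (2,3) can block (slack < 0), so the allocation is not in the core

-14


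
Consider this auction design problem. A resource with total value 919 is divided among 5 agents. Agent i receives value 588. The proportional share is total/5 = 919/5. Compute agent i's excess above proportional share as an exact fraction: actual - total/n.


Step 1: Proportional share = 919/5
Step 2: Agent's actual allocation = 588
Step 3: Excess = 588 - 919/5 = 2021/5

2021/5


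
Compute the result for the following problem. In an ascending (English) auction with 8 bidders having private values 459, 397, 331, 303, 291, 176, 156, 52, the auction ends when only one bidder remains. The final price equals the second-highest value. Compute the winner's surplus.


Step 1: Identify the highest value: 459
Step 2: Identify the second-highest value: 397
Step 3: The final price = second-highest value = 397
Step 4: Surplus = 459 - 397 = 62

62


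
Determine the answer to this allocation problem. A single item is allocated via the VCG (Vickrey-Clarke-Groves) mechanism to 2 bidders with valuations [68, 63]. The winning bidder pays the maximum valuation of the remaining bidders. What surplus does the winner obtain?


Step 1: The winner is the agent with the highest value: agent 0 with value 68
Step 2: Values of other agents: [63]
Step 3: VCG payment = max of others' values = 63
Step 4: Surplus = 68 - 63 = 5

5


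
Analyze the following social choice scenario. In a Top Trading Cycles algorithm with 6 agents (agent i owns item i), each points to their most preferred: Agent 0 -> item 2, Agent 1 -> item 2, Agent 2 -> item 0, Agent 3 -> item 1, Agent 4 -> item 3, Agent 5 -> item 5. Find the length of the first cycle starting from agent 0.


Step 1: Trace the pointer graph from agent 0: 0 -> 2 -> 0
Step 2: A cycle is detected when we revisit agent 0
Step 3: The cycle is: 0 -> 2 -> 0
Step 4: Cycle length = 2

2


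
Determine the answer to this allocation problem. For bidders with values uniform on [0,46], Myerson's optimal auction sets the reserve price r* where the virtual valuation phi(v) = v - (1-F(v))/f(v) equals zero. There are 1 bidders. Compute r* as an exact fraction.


Step 1: For U[0,46], F(v) = v/46 and f(v) = 1/46
Step 2: phi(v) = v - (1 - v/46)/(1/46) = v - (46 - v) = 2v - 46
Step 3: Set phi(r*) = 0: 2r* - 46 = 0
Step 4: r* = 46/2 = 23 (the number of bidders n = 1 does not enter)

23


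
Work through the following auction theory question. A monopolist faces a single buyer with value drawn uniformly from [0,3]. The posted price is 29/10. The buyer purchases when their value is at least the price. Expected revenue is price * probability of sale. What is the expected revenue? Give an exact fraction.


Step 1: Posted price r = 29/10, value support [0,3]
Step 2: P(v >= r) = (3 - 29/10)/3 = 1/30
Step 3: Expected revenue = r * P(v >= r) = 29/10 * 1/30
Step 4: Revenue = 29/300

29/300


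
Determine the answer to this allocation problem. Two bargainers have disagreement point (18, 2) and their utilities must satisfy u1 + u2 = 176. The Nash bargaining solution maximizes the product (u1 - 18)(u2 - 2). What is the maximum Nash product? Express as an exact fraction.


Step 1: The Nash solution splits surplus symmetrically above the disagreement point
Step 2: u1 = (total + d1 - d2)/2 = (176 + 18 - 2)/2 = 96
Step 3: u2 = (total - d1 + d2)/2 = (176 - 18 + 2)/2 = 80
Step 4: Nash product = (96 - 18) * (80 - 2)
Step 5: = 78 * 78 = 6084

6084


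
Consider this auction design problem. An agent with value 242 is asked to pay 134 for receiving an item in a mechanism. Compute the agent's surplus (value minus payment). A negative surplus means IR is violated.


Step 1: Surplus = value - payment = 242 - 134 = 108
Step 2: IR is satisfied (surplus >= 0)

108


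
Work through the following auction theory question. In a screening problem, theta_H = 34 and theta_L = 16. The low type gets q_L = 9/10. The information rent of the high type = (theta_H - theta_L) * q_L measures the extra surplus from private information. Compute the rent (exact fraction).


Step 1: theta_H - theta_L = 34 - 16 = 18
Step 2: Information rent = (theta_H - theta_L) * q_L
Step 3: = 18 * 9/10
Step 4: = 81/5

81/5


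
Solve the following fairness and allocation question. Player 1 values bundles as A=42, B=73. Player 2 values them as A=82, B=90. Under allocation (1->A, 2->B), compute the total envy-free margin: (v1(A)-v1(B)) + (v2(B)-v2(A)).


Step 1: Player 1's margin = v1(A) - v1(B) = 42 - 73 = -31
Step 2: Player 2's margin = v2(B) - v2(A) = 90 - 82 = 8
Step 3: Total margin = -31 + 8 = -23

-23


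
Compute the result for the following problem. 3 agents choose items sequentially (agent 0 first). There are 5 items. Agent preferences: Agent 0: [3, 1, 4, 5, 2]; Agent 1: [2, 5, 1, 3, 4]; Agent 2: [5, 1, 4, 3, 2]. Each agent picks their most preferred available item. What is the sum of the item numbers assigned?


Step 1: Agent 0 picks item 3
Step 2: Agent 1 picks item 2
Step 3: Agent 2 picks item 5
Step 4: Sum = 3 + 2 + 5 = 10

10


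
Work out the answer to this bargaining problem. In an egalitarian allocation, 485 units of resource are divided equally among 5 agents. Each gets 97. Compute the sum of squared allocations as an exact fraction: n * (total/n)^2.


Step 1: Each agent's share = 485/5 = 97
Step 2: Square of each share = (97)^2 = 9409
Step 3: Sum of squares = 5 * 9409 = 47045

47045


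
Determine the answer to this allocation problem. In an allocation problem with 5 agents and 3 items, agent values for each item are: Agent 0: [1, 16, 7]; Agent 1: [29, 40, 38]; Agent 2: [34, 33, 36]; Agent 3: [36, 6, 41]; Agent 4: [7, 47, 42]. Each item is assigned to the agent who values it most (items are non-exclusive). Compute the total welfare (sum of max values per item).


Step 1: For each item, find the maximum value among all agents.
Step 2: Item 0 -> Agent 3 (value 36)
Step 3: Item 1 -> Agent 4 (value 47)
Step 4: Item 2 -> Agent 4 (value 42)
Step 5: Total welfare = 36 + 47 + 42 = 125

125


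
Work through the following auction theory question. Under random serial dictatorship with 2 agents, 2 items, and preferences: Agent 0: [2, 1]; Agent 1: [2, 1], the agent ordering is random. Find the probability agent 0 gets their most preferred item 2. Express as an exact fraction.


Step 1: Agent 0 wants item 2
Step 2: There are 2 possible orderings of agents
Step 3: In 1 orderings, agent 0 gets item 2
Step 4: Probability = 1/2

1/2


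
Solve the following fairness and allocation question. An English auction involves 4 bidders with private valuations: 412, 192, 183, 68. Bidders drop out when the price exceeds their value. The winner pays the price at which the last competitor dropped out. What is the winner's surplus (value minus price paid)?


Step 1: Identify the highest value: 412
Step 2: Identify the second-highest value: 192
Step 3: The final price = second-highest value = 192
Step 4: Surplus = 412 - 192 = 220

220


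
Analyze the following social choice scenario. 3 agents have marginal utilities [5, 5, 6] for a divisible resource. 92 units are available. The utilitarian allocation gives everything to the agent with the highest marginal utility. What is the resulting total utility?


Step 1: The marginal utilities are [5, 5, 6]
Step 2: The highest marginal utility is 6
Step 3: All 92 units go to that agent
Step 4: Total utility = 6 * 92 = 552

552
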